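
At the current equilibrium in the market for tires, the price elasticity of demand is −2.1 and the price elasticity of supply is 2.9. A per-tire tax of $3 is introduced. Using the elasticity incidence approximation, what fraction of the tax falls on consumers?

Consumers' share ≈ 0.58.

Incidence ratio: consumers' share ≈ εs / (εs + |εd|) = 2.9 / (2.9 + 2.1) = 0.58.
Supply is the more elastic side, so consumers bear the larger share.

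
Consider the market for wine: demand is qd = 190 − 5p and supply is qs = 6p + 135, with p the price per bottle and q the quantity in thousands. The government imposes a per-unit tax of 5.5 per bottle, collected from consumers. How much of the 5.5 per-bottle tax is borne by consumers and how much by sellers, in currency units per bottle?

Before the tax: set 190 − 5p = 6p + 135 → p* = 5, q* = 165.
With the tax collected from consumers, demand (in seller-price terms) shifts: qd = 190 − 5(p + 5.5).
Solving gives q = 150 with consumers paying 8 and sellers receiving 2.5 (the 5.5 wedge).
Burden on consumers: 3; on sellers: 2.5. (They sum to 5.5.)
The less price-elastic side of the market bears the larger share of a per-unit tax.

Consumers bear 3 per bottle; sellers bear 2.5 per bottle.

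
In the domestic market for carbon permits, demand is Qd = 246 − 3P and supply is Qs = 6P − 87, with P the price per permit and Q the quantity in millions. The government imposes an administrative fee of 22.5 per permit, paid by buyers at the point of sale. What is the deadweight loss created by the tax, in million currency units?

Before the tax: set 246 − 3P = 6P − 87 → P* = 37, Q* = 135.
With the tax collected from buyers, demand (in seller-price terms) shifts: Qd = 246 − 3(P + 22.5).
Solving gives Q = 90 with buyers paying 52 and sellers receiving 29.5 (the 22.5 wedge).
Quantity falls by |ΔQ| = |135 − 90| = 45.
DWL = ½ · t · |ΔQ| = ½ · 22.5 · 45 = 506.25.

Deadweight loss = 506.25 million.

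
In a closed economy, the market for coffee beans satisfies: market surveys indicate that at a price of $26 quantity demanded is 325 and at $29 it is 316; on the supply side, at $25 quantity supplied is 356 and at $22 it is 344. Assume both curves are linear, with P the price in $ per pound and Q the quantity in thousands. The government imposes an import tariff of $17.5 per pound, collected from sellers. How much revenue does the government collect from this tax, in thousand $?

Tax revenue = $5425 thousand.

Demand slope: (316 − 325)/(29 − 26) = -3, so Qd = 403 − 3P.
Supply slope: (344 − 356)/(22 − 25) = 4, so Qs = 4P + 256.
Without the tax, 403 − 3P = 4P + 256 gives 7P = 147, so P* = $21 and Q* = 340.
With the tax collected from sellers, supply shifts: Qs = 4(P − 17.5) + 256.
New equilibrium: consumers pay $31, sellers receive $13.5, Q = 310. (Wedge: Pb − Ps = 17.5.)
Revenue = t · Q = 17.5 · 310 = $5425.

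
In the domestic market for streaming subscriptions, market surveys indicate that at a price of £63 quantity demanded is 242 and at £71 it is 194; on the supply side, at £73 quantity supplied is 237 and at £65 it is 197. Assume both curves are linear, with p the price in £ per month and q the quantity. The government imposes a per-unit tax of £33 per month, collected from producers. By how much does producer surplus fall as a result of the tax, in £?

Demand slope: (194 − 242)/(71 − 63) = -6, so qd = 620 − 6p.
Supply slope: (197 − 237)/(65 − 73) = 5, so qs = 5p − 128.
Before the tax: set 620 − 6p = 5p − 128 → p* = £68, q* = 212.
With the tax collected from producers, supply shifts: qs = 5(p − 33) − 128.
New equilibrium: consumers pay £83, producers receive £50, q = 122. (Wedge: pb − ps = 33.)
ΔPS is the trapezoid between Q = 122 and Q = 212 of height £18: ½ · (212 + 122) · 18 = £3006.

Producer surplus falls by £3006.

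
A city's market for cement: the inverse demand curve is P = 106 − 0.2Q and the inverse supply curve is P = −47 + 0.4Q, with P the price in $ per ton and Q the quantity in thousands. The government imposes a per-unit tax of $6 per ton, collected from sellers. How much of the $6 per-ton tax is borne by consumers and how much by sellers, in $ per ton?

Inverting to Q(P) form: Qd = 530 − 5P; Qs = 2.5P + 117.5.
Before the tax: set 530 − 5P = 2.5P + 117.5 → P* = $55, Q* = 255.
With the tax collected from sellers, supply shifts: Qs = 2.5(P − 6) + 117.5.
Solving gives Q = 245 with consumers paying $57 and sellers receiving $51 (the $6 wedge).
Burden on consumers: $2; on sellers: $4. (They sum to $6.)
The less price-elastic side of the market bears the larger share of a per-unit tax.

Consumers bear $2 per ton; sellers bear $4 per ton.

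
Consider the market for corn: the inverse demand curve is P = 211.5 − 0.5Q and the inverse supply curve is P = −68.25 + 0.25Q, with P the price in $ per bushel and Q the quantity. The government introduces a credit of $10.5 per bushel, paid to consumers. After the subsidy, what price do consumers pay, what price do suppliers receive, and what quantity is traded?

Consumers pay $18; suppliers receive $28.5; quantity = 387.

Rewrite in direct form: Qd = 423 − 2P and Qs = 4P + 273.
Without the subsidy, 423 − 2P = 4P + 273 gives 6P = 150, so P* = $25 and Q* = 373.
With a per-unit subsidy paid to consumers, each effectively pays P − 10.5, so demand becomes Qd = 423 − 2(P − 10.5).
Solving gives Q = 387 with consumers paying $18 and suppliers receiving $28.5 (the $10.5 wedge).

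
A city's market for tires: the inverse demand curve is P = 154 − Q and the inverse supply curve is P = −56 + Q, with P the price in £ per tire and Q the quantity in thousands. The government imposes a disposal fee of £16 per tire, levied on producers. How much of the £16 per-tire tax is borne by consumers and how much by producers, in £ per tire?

Consumers bear £8 per tire; producers bear £8 per tire.

Rewrite in direct form: Qd = 154 − P and Qs = P + 56.
Before the tax: set 154 − P = P + 56 → P* = £49, Q* = 105.
With the tax collected from producers, supply shifts: Qs = (P − 16) + 56.
New equilibrium: consumers pay £57, producers receive £41, Q = 97. (Wedge: Pb − Ps = 16.)
Burden on consumers: £8; on producers: £8. (They sum to £16.)
The less price-elastic side of the market bears the larger share of a per-unit tax.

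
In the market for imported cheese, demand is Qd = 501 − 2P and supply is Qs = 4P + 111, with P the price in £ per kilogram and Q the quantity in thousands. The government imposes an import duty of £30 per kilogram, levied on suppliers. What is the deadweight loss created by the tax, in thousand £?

Deadweight loss = £600 thousand.

Before the tax: set 501 − 2P = 4P + 111 → P* = £65, Q* = 371.
With the tax collected from suppliers, supply shifts: Qs = 4(P − 30) + 111.
New equilibrium: consumers pay £85, suppliers receive £55, Q = 331. (Wedge: Pb − Ps = 30.)
Quantity falls by |ΔQ| = |371 − 331| = 40.
DWL = ½ · t · |ΔQ| = ½ · 30 · 40 = £600.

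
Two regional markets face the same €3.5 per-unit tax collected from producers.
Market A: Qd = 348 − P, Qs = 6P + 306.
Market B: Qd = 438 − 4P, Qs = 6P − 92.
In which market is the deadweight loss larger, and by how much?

Market A: pre-tax P* = €6, Q* = 342; post-tax Q = 339; deadweight loss = €5.25.
Market B: pre-tax P* = €53, Q* = 226; post-tax Q = 217.6; deadweight loss = €14.7.
Difference: €5.25 vs €14.7 → market B is larger by €9.45.

Market B, by €9.45.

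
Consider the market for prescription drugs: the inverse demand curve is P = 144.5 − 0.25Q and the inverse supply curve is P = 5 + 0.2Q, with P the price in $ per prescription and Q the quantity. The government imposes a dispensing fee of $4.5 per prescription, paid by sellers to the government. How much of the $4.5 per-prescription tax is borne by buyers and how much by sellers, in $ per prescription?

Rewrite in direct form: Qd = 578 − 4P and Qs = 5P − 25.
Without the tax, 578 − 4P = 5P − 25 gives 9P = 603, so P* = $67 and Q* = 310.
With the tax collected from sellers, supply shifts: Qs = 5(P − 4.5) − 25.
Solving gives Q = 300 with buyers paying $69.5 and sellers receiving $65 (the $4.5 wedge).
Burden on buyers: $2.5; on sellers: $2. (They sum to $4.5.)
The less price-elastic side of the market bears the larger share of a per-unit tax.

Buyers bear $2.5 per prescription; sellers bear $2 per prescription.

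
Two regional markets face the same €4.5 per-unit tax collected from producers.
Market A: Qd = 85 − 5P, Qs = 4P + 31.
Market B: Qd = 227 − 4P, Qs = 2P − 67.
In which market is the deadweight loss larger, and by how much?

Market A: pre-tax P* = €6, Q* = 55; post-tax Q = 45; deadweight loss = €22.5.
Market B: pre-tax P* = €49, Q* = 31; post-tax Q = 25; deadweight loss = €13.5.
Difference: €22.5 vs €13.5 → market A is larger by €9.

Market A, by €9.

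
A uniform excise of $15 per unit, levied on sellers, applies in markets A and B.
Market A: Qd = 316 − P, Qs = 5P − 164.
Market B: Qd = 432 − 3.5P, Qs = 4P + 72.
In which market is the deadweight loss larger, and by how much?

Market B, by $116.25.

Market A: pre-tax P* = $80, Q* = 236; post-tax Q = 223.5; deadweight loss = $93.75.
Market B: pre-tax P* = $48, Q* = 264; post-tax Q = 236; deadweight loss = $210.
Difference: $93.75 vs $210 → market B is larger by $116.25.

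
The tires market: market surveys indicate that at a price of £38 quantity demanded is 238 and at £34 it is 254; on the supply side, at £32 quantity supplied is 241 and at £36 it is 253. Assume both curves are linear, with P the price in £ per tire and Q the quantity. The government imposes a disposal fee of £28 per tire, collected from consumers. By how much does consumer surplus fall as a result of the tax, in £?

Consumer surplus falls by £2712.

Demand slope: (254 − 238)/(34 − 38) = -4, so Qd = 390 − 4P.
Supply slope: (253 − 241)/(36 − 32) = 3, so Qs = 3P + 145.
Without the tax, 390 − 4P = 3P + 145 gives 7P = 245, so P* = £35 and Q* = 250.
With the tax collected from consumers, demand (in seller-price terms) shifts: Qd = 390 − 4(P + 28).
Solving gives Q = 202 with consumers paying £47 and suppliers receiving £19 (the £28 wedge).
ΔCS is the trapezoid between Q = 202 and Q = 250 of height £12: ½ · (250 + 202) · 12 = £2712.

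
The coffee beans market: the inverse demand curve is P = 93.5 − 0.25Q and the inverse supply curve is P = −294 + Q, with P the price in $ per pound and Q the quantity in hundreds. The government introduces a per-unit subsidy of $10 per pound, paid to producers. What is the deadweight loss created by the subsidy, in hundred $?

Deadweight loss = $40 hundred.

Rewrite in direct form: Qd = 374 − 4P and Qs = P + 294.
Before the subsidy: set 374 − 4P = P + 294 → P* = $16, Q* = 310.
With a per-unit subsidy paid to producers, each receives P + 10 per unit sold, so supply becomes Qs = (P + 10) + 294.
New equilibrium: consumers pay $14, producers receive $24, Q = 318. (Wedge: Pb − Ps = −10.)
Quantity rises by |ΔQ| = |310 − 318| = 8.
DWL = ½ · t · |ΔQ| = ½ · 10 · 8 = $40.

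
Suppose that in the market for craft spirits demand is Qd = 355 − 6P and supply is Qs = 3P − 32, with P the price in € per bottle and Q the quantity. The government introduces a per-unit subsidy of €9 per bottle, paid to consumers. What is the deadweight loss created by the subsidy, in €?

Deadweight loss = €81.

Before the subsidy: set 355 − 6P = 3P − 32 → P* = €43, Q* = 97.
With a per-unit subsidy paid to consumers, each effectively pays P − 9, so demand becomes Qd = 355 − 6(P − 9).
Solving gives Q = 115 with consumers paying €40 and sellers receiving €49 (the €9 wedge).
Quantity rises by |ΔQ| = |97 − 115| = 18.
DWL = ½ · t · |ΔQ| = ½ · 9 · 18 = €81.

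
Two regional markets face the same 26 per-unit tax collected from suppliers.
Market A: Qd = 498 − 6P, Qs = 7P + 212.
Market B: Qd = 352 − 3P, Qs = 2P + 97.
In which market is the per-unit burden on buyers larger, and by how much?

Market A: pre-tax P* = 22, Q* = 366; post-tax Q = 282; per-unit burden on buyers = 14.
Market B: pre-tax P* = 51, Q* = 199; post-tax Q = 167.8; per-unit burden on buyers = 10.4.
Difference: 14 vs 10.4 → market A is larger by 3.6.

Market A, by 3.6.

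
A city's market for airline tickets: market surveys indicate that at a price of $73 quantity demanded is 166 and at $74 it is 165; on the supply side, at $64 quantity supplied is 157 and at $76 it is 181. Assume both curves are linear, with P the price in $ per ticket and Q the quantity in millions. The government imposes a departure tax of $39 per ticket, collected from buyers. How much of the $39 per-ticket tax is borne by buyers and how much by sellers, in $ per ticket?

Buyers bear $26 per ticket; sellers bear $13 per ticket.

Demand slope: (165 − 166)/(74 − 73) = -1, so Qd = 239 − P.
Supply slope: (181 − 157)/(76 − 64) = 2, so Qs = 2P + 29.
Without the tax, 239 − P = 2P + 29 gives 3P = 210, so P* = $70 and Q* = 169.
With the tax collected from buyers, demand (in seller-price terms) shifts: Qd = 239 − (P + 39).
New equilibrium: buyers pay $96, sellers receive $57, Q = 143. (Wedge: Pb − Ps = 39.)
Burden on buyers: $26; on sellers: $13. (They sum to $39.)
The less price-elastic side of the market bears the larger share of a per-unit tax.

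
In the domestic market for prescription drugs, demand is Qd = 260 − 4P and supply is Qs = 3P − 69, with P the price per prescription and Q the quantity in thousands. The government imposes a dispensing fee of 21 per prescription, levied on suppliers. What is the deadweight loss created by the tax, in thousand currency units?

Deadweight loss = 378 thousand.

Without the tax, 260 − 4P = 3P − 69 gives 7P = 329, so P* = 47 and Q* = 72.
With the tax collected from suppliers, supply shifts: Qs = 3(P − 21) − 69.
Solving gives Q = 36 with buyers paying 56 and suppliers receiving 35 (the 21 wedge).
Quantity falls by |ΔQ| = |72 − 36| = 36.
DWL = ½ · t · |ΔQ| = ½ · 21 · 36 = 378.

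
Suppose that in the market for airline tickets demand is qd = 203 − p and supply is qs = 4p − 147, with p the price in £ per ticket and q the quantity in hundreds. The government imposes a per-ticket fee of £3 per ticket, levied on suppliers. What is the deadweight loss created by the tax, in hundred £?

Without the tax, 203 − p = 4p − 147 gives 5p = 350, so p* = £70 and q* = 133.
With the tax collected from suppliers, supply shifts: qs = 4(p − 3) − 147.
Solving gives q = 130.6 with buyers paying £72.4 and suppliers receiving £69.4 (the £3 wedge).
Quantity falls by |ΔQ| = |133 − 130.6| = 2.4.
DWL = ½ · t · |ΔQ| = ½ · 3 · 2.4 = £3.6.

Deadweight loss = £3.6 hundred.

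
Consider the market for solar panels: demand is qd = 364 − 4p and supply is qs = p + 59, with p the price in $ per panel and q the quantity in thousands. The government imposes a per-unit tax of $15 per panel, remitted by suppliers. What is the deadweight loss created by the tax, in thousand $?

Without the tax, 364 − 4p = p + 59 gives 5p = 305, so p* = $61 and q* = 120.
With the tax collected from suppliers, supply shifts: qs = (p − 15) + 59.
Solving gives q = 108 with consumers paying $64 and suppliers receiving $49 (the $15 wedge).
Quantity falls by |ΔQ| = |120 − 108| = 12.
DWL = ½ · t · |ΔQ| = ½ · 15 · 12 = $90.

Deadweight loss = $90 thousand.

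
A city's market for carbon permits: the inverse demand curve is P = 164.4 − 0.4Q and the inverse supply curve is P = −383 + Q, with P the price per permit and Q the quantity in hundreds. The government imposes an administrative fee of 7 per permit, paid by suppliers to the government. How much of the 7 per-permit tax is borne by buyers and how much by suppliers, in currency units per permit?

Buyers bear 2 per permit; suppliers bear 5 per permit.

Rewrite in direct form: Qd = 411 − 2.5P and Qs = P + 383.
Without the tax, 411 − 2.5P = P + 383 gives 3.5P = 28, so P* = 8 and Q* = 391.
With the tax collected from suppliers, supply shifts: Qs = (P − 7) + 383.
Solving gives Q = 386 with buyers paying 10 and suppliers receiving 3 (the 7 wedge).
Burden on buyers: 2; on suppliers: 5. (They sum to 7.)
The less price-elastic side of the market bears the larger share of a per-unit tax.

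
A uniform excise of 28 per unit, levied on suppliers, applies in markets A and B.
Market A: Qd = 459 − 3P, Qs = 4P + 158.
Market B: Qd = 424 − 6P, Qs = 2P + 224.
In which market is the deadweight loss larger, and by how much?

Market A: pre-tax P* = 43, Q* = 330; post-tax Q = 282; deadweight loss = 672.
Market B: pre-tax P* = 25, Q* = 274; post-tax Q = 232; deadweight loss = 588.
Difference: 672 vs 588 → market A is larger by 84.

Market A, by 84.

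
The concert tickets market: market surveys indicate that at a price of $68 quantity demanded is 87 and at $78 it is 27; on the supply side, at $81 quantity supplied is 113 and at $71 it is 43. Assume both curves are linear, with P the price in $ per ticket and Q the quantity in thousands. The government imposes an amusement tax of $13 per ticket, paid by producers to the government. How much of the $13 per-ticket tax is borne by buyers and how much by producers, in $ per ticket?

Demand slope: (27 − 87)/(78 − 68) = -6, so Qd = 495 − 6P.
Supply slope: (43 − 113)/(71 − 81) = 7, so Qs = 7P − 454.
Before the tax: set 495 − 6P = 7P − 454 → P* = $73, Q* = 57.
With the tax collected from producers, supply shifts: Qs = 7(P − 13) − 454.
New equilibrium: buyers pay $80, producers receive $67, Q = 15. (Wedge: Pb − Ps = 13.)
Burden on buyers: $7; on producers: $6. (They sum to $13.)

Buyers bear $7 per ticket; producers bear $6 per ticket.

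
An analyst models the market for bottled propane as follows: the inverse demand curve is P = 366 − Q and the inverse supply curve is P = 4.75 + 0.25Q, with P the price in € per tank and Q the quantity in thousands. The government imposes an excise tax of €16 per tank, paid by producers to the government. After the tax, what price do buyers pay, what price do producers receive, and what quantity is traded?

Buyers pay €89.8; producers receive €73.8; quantity = 276.2.

Inverting to Q(P) form: Qd = 366 − P; Qs = 4P − 19.
Before the tax: set 366 − P = 4P − 19 → P* = €77, Q* = 289.
With the tax collected from producers, supply shifts: Qs = 4(P − 16) − 19.
New equilibrium: buyers pay €89.8, producers receive €73.8, Q = 276.2. (Wedge: Pb − Ps = 16.)
The less price-elastic side of the market bears the larger share of a per-unit tax.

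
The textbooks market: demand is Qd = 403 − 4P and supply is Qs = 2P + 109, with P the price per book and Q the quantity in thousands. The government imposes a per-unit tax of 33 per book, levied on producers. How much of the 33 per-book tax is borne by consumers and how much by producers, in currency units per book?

Consumers bear 11 per book; producers bear 22 per book.

Without the tax, 403 − 4P = 2P + 109 gives 6P = 294, so P* = 49 and Q* = 207.
With the tax collected from producers, supply shifts: Qs = 2(P − 33) + 109.
New equilibrium: consumers pay 60, producers receive 27, Q = 163. (Wedge: Pb − Ps = 33.)
Burden on consumers: 11; on producers: 22. (They sum to 33.)
The less price-elastic side of the market bears the larger share of a per-unit tax.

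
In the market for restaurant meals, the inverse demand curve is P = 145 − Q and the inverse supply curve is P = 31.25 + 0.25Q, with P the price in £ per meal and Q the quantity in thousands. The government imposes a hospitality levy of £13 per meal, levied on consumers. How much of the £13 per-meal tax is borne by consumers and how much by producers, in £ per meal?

Consumers bear £10.4 per meal; producers bear £2.6 per meal.

Inverting to Q(P) form: Qd = 145 − P; Qs = 4P − 125.
Without the tax, 145 − P = 4P − 125 gives 5P = 270, so P* = £54 and Q* = 91.
With the tax collected from consumers, demand (in seller-price terms) shifts: Qd = 145 − (P + 13).
New equilibrium: consumers pay £64.4, producers receive £51.4, Q = 80.6. (Wedge: Pb − Ps = 13.)
Burden on consumers: £10.4; on producers: £2.6. (They sum to £13.)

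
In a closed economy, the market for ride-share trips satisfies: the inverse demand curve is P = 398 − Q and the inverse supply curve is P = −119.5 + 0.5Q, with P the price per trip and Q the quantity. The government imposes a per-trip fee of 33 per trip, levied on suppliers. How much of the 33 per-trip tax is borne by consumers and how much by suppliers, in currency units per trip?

Rewrite in direct form: Qd = 398 − P and Qs = 2P + 239.
Before the tax: set 398 − P = 2P + 239 → P* = 53, Q* = 345.
With the tax collected from suppliers, supply shifts: Qs = 2(P − 33) + 239.
Solving gives Q = 323 with consumers paying 75 and suppliers receiving 42 (the 33 wedge).
Burden on consumers: 22; on suppliers: 11. (They sum to 33.)

Consumers bear 22 per trip; suppliers bear 11 per trip.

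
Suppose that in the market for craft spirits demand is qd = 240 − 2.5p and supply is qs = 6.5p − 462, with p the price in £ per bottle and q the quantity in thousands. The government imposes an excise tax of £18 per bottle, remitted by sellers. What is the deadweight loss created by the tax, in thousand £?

Deadweight loss = £292.5 thousand.

Before the tax: set 240 − 2.5p = 6.5p − 462 → p* = £78, q* = 45.
With the tax collected from sellers, supply shifts: qs = 6.5(p − 18) − 462.
Solving gives q = 12.5 with buyers paying £91 and sellers receiving £73 (the £18 wedge).
Quantity falls by |ΔQ| = |45 − 12.5| = 32.5.
DWL = ½ · t · |ΔQ| = ½ · 18 · 32.5 = £292.5.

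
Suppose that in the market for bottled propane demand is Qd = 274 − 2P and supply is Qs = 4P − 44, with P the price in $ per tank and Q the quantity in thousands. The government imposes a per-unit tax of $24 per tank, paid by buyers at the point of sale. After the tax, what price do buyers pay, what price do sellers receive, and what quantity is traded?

Before the tax: set 274 − 2P = 4P − 44 → P* = $53, Q* = 168.
With the tax collected from buyers, demand (in seller-price terms) shifts: Qd = 274 − 2(P + 24).
Solving gives Q = 136 with buyers paying $69 and sellers receiving $45 (the $24 wedge).

Buyers pay $69; sellers receive $45; quantity = 136.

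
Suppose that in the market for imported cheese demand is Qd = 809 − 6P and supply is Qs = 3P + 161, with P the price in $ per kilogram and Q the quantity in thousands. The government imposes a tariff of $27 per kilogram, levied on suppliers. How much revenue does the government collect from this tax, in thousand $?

Without the tax, 809 − 6P = 3P + 161 gives 9P = 648, so P* = $72 and Q* = 377.
With the tax collected from suppliers, supply shifts: Qs = 3(P − 27) + 161.
New equilibrium: buyers pay $81, suppliers receive $54, Q = 323. (Wedge: Pb − Ps = 27.)
Revenue = t · Q = 27 · 323 = $8721.

Tax revenue = $8721 thousand.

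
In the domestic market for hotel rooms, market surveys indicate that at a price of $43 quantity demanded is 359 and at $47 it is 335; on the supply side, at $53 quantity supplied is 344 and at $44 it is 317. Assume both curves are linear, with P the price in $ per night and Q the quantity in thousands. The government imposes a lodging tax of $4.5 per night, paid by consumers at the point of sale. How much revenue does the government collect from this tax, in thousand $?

Tax revenue = $1440 thousand.

Demand slope: (335 − 359)/(47 − 43) = -6, so Qd = 617 − 6P.
Supply slope: (317 − 344)/(44 − 53) = 3, so Qs = 3P + 185.
Without the tax, 617 − 6P = 3P + 185 gives 9P = 432, so P* = $48 and Q* = 329.
With the tax collected from consumers, demand (in seller-price terms) shifts: Qd = 617 − 6(P + 4.5).
Solving gives Q = 320 with consumers paying $49.5 and producers receiving $45 (the $4.5 wedge).
Revenue = t · Q = 4.5 · 320 = $1440.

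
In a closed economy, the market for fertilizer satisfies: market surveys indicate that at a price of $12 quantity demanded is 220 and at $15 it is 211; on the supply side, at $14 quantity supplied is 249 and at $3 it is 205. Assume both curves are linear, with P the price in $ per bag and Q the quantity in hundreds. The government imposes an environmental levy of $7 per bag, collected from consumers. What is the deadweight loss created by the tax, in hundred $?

Deadweight loss = $42 hundred.

Demand slope: (211 − 220)/(15 − 12) = -3, so Qd = 256 − 3P.
Supply slope: (205 − 249)/(3 − 14) = 4, so Qs = 4P + 193.
Without the tax, 256 − 3P = 4P + 193 gives 7P = 63, so P* = $9 and Q* = 229.
With the tax collected from consumers, demand (in seller-price terms) shifts: Qd = 256 − 3(P + 7).
Solving gives Q = 217 with consumers paying $13 and producers receiving $6 (the $7 wedge).
Quantity falls by |ΔQ| = |229 − 217| = 12.
DWL = ½ · t · |ΔQ| = ½ · 7 · 12 = $42.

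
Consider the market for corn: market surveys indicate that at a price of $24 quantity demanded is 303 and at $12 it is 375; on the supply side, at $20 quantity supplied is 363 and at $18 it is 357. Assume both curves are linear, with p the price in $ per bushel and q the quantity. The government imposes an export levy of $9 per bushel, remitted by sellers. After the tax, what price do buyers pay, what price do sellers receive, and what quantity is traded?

Demand slope: (375 − 303)/(12 − 24) = -6, so qd = 447 − 6p.
Supply slope: (357 − 363)/(18 − 20) = 3, so qs = 3p + 303.
Without the tax, 447 − 6p = 3p + 303 gives 9p = 144, so p* = $16 and q* = 351.
With the tax collected from sellers, supply shifts: qs = 3(p − 9) + 303.
Solving gives q = 333 with buyers paying $19 and sellers receiving $10 (the $9 wedge).

Buyers pay $19; sellers receive $10; quantity = 333.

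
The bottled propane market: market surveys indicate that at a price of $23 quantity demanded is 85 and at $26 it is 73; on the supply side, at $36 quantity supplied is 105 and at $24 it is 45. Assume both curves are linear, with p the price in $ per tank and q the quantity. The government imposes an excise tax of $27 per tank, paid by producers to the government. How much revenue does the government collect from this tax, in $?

Demand slope: (73 − 85)/(26 − 23) = -4, so qd = 177 − 4p.
Supply slope: (45 − 105)/(24 − 36) = 5, so qs = 5p − 75.
Before the tax: set 177 − 4p = 5p − 75 → p* = $28, q* = 65.
With the tax collected from producers, supply shifts: qs = 5(p − 27) − 75.
New equilibrium: buyers pay $43, producers receive $16, q = 5. (Wedge: pb − ps = 27.)
Revenue = t · Q = 27 · 5 = $135.

Tax revenue = $135.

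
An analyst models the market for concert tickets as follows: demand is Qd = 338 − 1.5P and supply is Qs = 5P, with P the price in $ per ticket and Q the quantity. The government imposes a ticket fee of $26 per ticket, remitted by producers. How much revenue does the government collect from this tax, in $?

Before the tax: set 338 − 1.5P = 5P → P* = $52, Q* = 260.
With the tax collected from producers, supply shifts: Qs = 5(P − 26).
New equilibrium: consumers pay $72, producers receive $46, Q = 230. (Wedge: Pb − Ps = 26.)
Revenue = t · Q = 26 · 230 = $5980.

Tax revenue = $5980.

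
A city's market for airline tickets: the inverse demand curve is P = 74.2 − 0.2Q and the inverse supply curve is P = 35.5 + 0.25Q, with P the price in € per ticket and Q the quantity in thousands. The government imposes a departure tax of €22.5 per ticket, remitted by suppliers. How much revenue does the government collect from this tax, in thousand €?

Tax revenue = €810 thousand.

Inverting to Q(P) form: Qd = 371 − 5P; Qs = 4P − 142.
Without the tax, 371 − 5P = 4P − 142 gives 9P = 513, so P* = €57 and Q* = 86.
With the tax collected from suppliers, supply shifts: Qs = 4(P − 22.5) − 142.
New equilibrium: buyers pay €67, suppliers receive €44.5, Q = 36. (Wedge: Pb − Ps = 22.5.)
Revenue = t · Q = 22.5 · 36 = €810.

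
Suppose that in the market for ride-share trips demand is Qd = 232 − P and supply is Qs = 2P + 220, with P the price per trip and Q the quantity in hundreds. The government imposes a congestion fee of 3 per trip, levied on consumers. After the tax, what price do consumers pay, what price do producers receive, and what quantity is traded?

Without the tax, 232 − P = 2P + 220 gives 3P = 12, so P* = 4 and Q* = 228.
With the tax collected from consumers, demand (in seller-price terms) shifts: Qd = 232 − (P + 3).
New equilibrium: consumers pay 6, producers receive 3, Q = 226. (Wedge: Pb − Ps = 3.)

Consumers pay 6; producers receive 3; quantity = 226.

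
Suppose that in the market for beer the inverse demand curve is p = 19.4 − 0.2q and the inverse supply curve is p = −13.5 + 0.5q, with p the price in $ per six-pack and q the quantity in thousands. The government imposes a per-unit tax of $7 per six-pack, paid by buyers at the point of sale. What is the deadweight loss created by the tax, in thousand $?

Inverting to q(p) form: qd = 97 − 5p; qs = 2p + 27.
Before the tax: set 97 − 5p = 2p + 27 → p* = $10, q* = 47.
With the tax collected from buyers, demand (in seller-price terms) shifts: qd = 97 − 5(p + 7).
New equilibrium: buyers pay $12, producers receive $5, q = 37. (Wedge: pb − ps = 7.)
Quantity falls by |ΔQ| = |47 − 37| = 10.
DWL = ½ · t · |ΔQ| = ½ · 7 · 10 = $35.

Deadweight loss = $35 thousand.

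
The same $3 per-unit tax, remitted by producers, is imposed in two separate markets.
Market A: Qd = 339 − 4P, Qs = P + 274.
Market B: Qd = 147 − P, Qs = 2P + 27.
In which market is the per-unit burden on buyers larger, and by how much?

Market A: pre-tax P* = $13, Q* = 287; post-tax Q = 284.6; per-unit burden on buyers = $0.6.
Market B: pre-tax P* = $40, Q* = 107; post-tax Q = 105; per-unit burden on buyers = $2.
Difference: $0.6 vs $2 → market B is larger by $1.4.

Market B, by $1.4.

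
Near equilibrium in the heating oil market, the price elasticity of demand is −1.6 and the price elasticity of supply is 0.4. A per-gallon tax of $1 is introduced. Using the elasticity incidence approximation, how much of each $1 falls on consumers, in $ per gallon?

Consumers bear ≈ $0.2 per gallon.

Incidence ratio: consumers' share ≈ εs / (εs + |εd|) = 0.4 / (0.4 + 1.6) = 0.2.
So consumers bear ≈ 0.2 × $1 = $0.2; suppliers bear $0.8.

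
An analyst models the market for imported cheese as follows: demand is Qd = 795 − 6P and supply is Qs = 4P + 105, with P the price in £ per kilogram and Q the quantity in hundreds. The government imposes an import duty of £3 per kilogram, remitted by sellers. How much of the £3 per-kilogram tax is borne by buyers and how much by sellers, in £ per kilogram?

Buyers bear £1.2 per kilogram; sellers bear £1.8 per kilogram.

Without the tax, 795 − 6P = 4P + 105 gives 10P = 690, so P* = £69 and Q* = 381.
With the tax collected from sellers, supply shifts: Qs = 4(P − 3) + 105.
Solving gives Q = 373.8 with buyers paying £70.2 and sellers receiving £67.2 (the £3 wedge).
Burden on buyers: £1.2; on sellers: £1.8. (They sum to £3.)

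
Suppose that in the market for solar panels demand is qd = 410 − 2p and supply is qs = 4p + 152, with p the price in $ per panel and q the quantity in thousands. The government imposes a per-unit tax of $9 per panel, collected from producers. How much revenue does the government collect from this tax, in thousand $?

Tax revenue = $2808 thousand.

Without the tax, 410 − 2p = 4p + 152 gives 6p = 258, so p* = $43 and q* = 324.
With the tax collected from producers, supply shifts: qs = 4(p − 9) + 152.
New equilibrium: buyers pay $49, producers receive $40, q = 312. (Wedge: pb − ps = 9.)
Revenue = t · Q = 9 · 312 = $2808.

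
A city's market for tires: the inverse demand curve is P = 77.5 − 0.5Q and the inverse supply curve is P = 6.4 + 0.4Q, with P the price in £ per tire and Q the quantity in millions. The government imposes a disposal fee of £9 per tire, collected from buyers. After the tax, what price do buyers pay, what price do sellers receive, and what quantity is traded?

Buyers pay £43; sellers receive £34; quantity = 69.

Rewrite in direct form: Qd = 155 − 2P and Qs = 2.5P − 16.
Without the tax, 155 − 2P = 2.5P − 16 gives 4.5P = 171, so P* = £38 and Q* = 79.
With the tax collected from buyers, demand (in seller-price terms) shifts: Qd = 155 − 2(P + 9).
New equilibrium: buyers pay £43, sellers receive £34, Q = 69. (Wedge: Pb − Ps = 9.)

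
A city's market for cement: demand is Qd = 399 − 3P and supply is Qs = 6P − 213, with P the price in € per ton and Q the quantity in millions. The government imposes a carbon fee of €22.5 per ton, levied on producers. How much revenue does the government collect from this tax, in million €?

Before the tax: set 399 − 3P = 6P − 213 → P* = €68, Q* = 195.
With the tax collected from producers, supply shifts: Qs = 6(P − 22.5) − 213.
New equilibrium: consumers pay €83, producers receive €60.5, Q = 150. (Wedge: Pb − Ps = 22.5.)
Revenue = t · Q = 22.5 · 150 = €3375.

Tax revenue = €3375 million.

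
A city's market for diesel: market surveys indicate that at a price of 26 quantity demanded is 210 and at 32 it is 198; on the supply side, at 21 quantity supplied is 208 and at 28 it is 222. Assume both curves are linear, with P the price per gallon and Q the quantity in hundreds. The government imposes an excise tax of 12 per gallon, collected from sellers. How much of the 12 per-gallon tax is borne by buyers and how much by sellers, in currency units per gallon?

Buyers bear 6 per gallon; sellers bear 6 per gallon.

Demand slope: (198 − 210)/(32 − 26) = -2, so Qd = 262 − 2P.
Supply slope: (222 − 208)/(28 − 21) = 2, so Qs = 2P + 166.
Without the tax, 262 − 2P = 2P + 166 gives 4P = 96, so P* = 24 and Q* = 214.
With the tax collected from sellers, supply shifts: Qs = 2(P − 12) + 166.
New equilibrium: buyers pay 30, sellers receive 18, Q = 202. (Wedge: Pb − Ps = 12.)
Burden on buyers: 6; on sellers: 6. (They sum to 12.)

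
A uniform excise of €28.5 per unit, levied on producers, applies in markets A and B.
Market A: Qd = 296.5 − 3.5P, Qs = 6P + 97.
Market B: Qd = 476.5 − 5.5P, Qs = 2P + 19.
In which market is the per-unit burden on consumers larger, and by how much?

Market A, by €10.4.

Market A: pre-tax P* = €21, Q* = 223; post-tax Q = 160; per-unit burden on consumers = €18.
Market B: pre-tax P* = €61, Q* = 141; post-tax Q = 99.2; per-unit burden on consumers = €7.6.
Difference: €18 vs €7.6 → market A is larger by €10.4.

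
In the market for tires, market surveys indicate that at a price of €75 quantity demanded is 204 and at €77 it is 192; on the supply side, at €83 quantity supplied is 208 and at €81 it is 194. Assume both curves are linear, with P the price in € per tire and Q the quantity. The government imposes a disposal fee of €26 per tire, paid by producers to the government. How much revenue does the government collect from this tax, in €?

Tax revenue = €2496.

Demand slope: (192 − 204)/(77 − 75) = -6, so Qd = 654 − 6P.
Supply slope: (194 − 208)/(81 − 83) = 7, so Qs = 7P − 373.
Without the tax, 654 − 6P = 7P − 373 gives 13P = 1027, so P* = €79 and Q* = 180.
With the tax collected from producers, supply shifts: Qs = 7(P − 26) − 373.
Solving gives Q = 96 with buyers paying €93 and producers receiving €67 (the €26 wedge).
Revenue = t · Q = 26 · 96 = €2496.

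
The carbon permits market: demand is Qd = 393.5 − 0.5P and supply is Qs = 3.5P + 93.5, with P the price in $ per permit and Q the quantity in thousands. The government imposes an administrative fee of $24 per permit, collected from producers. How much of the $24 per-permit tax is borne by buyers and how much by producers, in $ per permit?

Without the tax, 393.5 − 0.5P = 3.5P + 93.5 gives 4P = 300, so P* = $75 and Q* = 356.
With the tax collected from producers, supply shifts: Qs = 3.5(P − 24) + 93.5.
Solving gives Q = 345.5 with buyers paying $96 and producers receiving $72 (the $24 wedge).
Burden on buyers: $21; on producers: $3. (They sum to $24.)
The less price-elastic side of the market bears the larger share of a per-unit tax.

Buyers bear $21 per permit; producers bear $3 per permit.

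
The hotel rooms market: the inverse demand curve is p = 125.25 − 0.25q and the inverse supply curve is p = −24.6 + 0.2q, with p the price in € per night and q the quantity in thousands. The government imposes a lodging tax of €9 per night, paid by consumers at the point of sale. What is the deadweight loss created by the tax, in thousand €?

Deadweight loss = €90 thousand.

Rewrite in direct form: qd = 501 − 4p and qs = 5p + 123.
Before the tax: set 501 − 4p = 5p + 123 → p* = €42, q* = 333.
With the tax collected from consumers, demand (in seller-price terms) shifts: qd = 501 − 4(p + 9).
Solving gives q = 313 with consumers paying €47 and producers receiving €38 (the €9 wedge).
Quantity falls by |ΔQ| = |333 − 313| = 20.
DWL = ½ · t · |ΔQ| = ½ · 9 · 20 = €90.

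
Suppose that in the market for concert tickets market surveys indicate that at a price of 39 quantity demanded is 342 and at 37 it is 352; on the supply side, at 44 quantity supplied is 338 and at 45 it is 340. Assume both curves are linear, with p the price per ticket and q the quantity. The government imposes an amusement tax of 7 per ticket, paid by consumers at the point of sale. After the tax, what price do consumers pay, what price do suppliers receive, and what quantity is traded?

Demand slope: (352 − 342)/(37 − 39) = -5, so qd = 537 − 5p.
Supply slope: (340 − 338)/(45 − 44) = 2, so qs = 2p + 250.
Before the tax: set 537 − 5p = 2p + 250 → p* = 41, q* = 332.
With the tax collected from consumers, demand (in seller-price terms) shifts: qd = 537 − 5(p + 7).
New equilibrium: consumers pay 43, suppliers receive 36, q = 322. (Wedge: pb − ps = 7.)
The less price-elastic side of the market bears the larger share of a per-unit tax.

Consumers pay 43; suppliers receive 36; quantity = 322.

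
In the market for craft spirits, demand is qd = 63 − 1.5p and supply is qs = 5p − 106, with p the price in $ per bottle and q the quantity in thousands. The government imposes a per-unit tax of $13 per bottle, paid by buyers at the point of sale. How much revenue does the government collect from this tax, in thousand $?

Tax revenue = $117 thousand.

Without the tax, 63 − 1.5p = 5p − 106 gives 6.5p = 169, so p* = $26 and q* = 24.
With the tax collected from buyers, demand (in seller-price terms) shifts: qd = 63 − 1.5(p + 13).
Solving gives q = 9 with buyers paying $36 and suppliers receiving $23 (the $13 wedge).
Revenue = t · Q = 13 · 9 = $117.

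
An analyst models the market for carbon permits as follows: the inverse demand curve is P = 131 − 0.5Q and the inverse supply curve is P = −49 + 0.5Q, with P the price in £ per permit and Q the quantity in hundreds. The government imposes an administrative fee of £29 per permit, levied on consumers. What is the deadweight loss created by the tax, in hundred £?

Rewrite in direct form: Qd = 262 − 2P and Qs = 2P + 98.
Before the tax: set 262 − 2P = 2P + 98 → P* = £41, Q* = 180.
With the tax collected from consumers, demand (in seller-price terms) shifts: Qd = 262 − 2(P + 29).
Solving gives Q = 151 with consumers paying £55.5 and sellers receiving £26.5 (the £29 wedge).
Quantity falls by |ΔQ| = |180 − 151| = 29.
DWL = ½ · t · |ΔQ| = ½ · 29 · 29 = £420.5.

Deadweight loss = £420.5 hundred.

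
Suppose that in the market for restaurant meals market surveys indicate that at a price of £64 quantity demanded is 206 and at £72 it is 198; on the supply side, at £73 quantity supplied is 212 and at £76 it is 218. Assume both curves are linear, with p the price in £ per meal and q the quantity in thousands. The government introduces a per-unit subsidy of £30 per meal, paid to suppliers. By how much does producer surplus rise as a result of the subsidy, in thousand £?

Demand slope: (198 − 206)/(72 − 64) = -1, so qd = 270 − p.
Supply slope: (218 − 212)/(76 − 73) = 2, so qs = 2p + 66.
Without the subsidy, 270 − p = 2p + 66 gives 3p = 204, so p* = £68 and q* = 202.
With a per-unit subsidy paid to suppliers, each receives p + 30 per unit sold, so supply becomes qs = 2(p + 30) + 66.
New equilibrium: consumers pay £48, suppliers receive £78, q = 222. (Wedge: pb − ps = −30.)
ΔPS is the trapezoid between Q = 222 and Q = 202 of height £10: ½ · (202 + 222) · 10 = £2120.

Producer surplus rises by £2120 thousand.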